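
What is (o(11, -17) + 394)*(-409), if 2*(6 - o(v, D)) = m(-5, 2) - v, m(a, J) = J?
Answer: -330881/2 ≈ -1.6544e+5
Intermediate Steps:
o(v, D) = 5 + v/2 (o(v, D) = 6 - (2 - v)/2 = 6 + (-1 + v/2) = 5 + v/2)
(o(11, -17) + 394)*(-409) = ((5 + (½)*11) + 394)*(-409) = ((5 + 11/2) + 394)*(-409) = (21/2 + 394)*(-409) = (809/2)*(-409) = -330881/2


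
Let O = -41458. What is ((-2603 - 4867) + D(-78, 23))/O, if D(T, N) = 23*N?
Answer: 6941/41458 ≈ 0.16742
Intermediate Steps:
((-2603 - 4867) + D(-78, 23))/O = ((-2603 - 4867) + 23*23)/(-41458) = (-7470 + 529)*(-1/41458) = -6941*(-1/41458) = 6941/41458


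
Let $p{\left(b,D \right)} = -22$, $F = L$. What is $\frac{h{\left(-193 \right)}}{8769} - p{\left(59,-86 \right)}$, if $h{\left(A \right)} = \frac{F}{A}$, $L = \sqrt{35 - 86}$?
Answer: $22 - \frac{i \sqrt{51}}{1692417} \approx 22.0 - 4.2197 \cdot 10^{-6} i$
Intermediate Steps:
$L = i \sqrt{51}$ ($L = \sqrt{-51} = i \sqrt{51} \approx 7.1414 i$)
$F = i \sqrt{51} \approx 7.1414 i$
$h{\left(A \right)} = \frac{i \sqrt{51}}{A}$
$\frac{h{\left(-193 \right)}}{8769} - p{\left(59,-86 \right)} = \frac{i \sqrt{51} \frac{1}{-193}}{8769} - -22 = i \sqrt{51} \left(- \frac{1}{193}\right) \frac{1}{8769} + 22 = - \frac{i \sqrt{51}}{193} \cdot \frac{1}{8769} + 22 = - \frac{i \sqrt{51}}{1692417} + 22 = 22 - \frac{i \sqrt{51}}{1692417}$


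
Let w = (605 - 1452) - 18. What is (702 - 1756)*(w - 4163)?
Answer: 5299512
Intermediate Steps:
w = -865 (w = -847 - 18 = -865)
(702 - 1756)*(w - 4163) = (702 - 1756)*(-865 - 4163) = -1054*(-5028) = 5299512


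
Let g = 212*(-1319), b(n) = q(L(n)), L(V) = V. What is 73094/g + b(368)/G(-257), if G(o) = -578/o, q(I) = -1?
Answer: -14264091/20203123 ≈ -0.70603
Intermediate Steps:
b(n) = -1
g = -279628
73094/g + b(368)/G(-257) = 73094/(-279628) - 1/((-578/(-257))) = 73094*(-1/279628) - 1/((-578*(-1/257))) = -36547/139814 - 1/578/257 = -36547/139814 - 1*257/578 = -36547/139814 - 257/578 = -14264091/20203123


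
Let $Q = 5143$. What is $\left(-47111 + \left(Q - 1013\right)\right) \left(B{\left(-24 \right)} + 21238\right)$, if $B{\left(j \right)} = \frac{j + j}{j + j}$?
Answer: $-912873459$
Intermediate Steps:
$B{\left(j \right)} = 1$ ($B{\left(j \right)} = \frac{2 j}{2 j} = 2 j \frac{1}{2 j} = 1$)
$\left(-47111 + \left(Q - 1013\right)\right) \left(B{\left(-24 \right)} + 21238\right) = \left(-47111 + \left(5143 - 1013\right)\right) \left(1 + 21238\right) = \left(-47111 + 4130\right) 21239 = \left(-42981\right) 21239 = -912873459$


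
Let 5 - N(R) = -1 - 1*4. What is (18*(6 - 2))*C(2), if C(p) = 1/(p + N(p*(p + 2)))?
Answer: 6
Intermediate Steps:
N(R) = 10 (N(R) = 5 - (-1 - 1*4) = 5 - (-1 - 4) = 5 - 1*(-5) = 5 + 5 = 10)
C(p) = 1/(10 + p) (C(p) = 1/(p + 10) = 1/(10 + p))
(18*(6 - 2))*C(2) = (18*(6 - 2))/(10 + 2) = (18*4)/12 = 72*(1/12) = 6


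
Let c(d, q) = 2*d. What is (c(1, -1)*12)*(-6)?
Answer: -144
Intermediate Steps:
(c(1, -1)*12)*(-6) = ((2*1)*12)*(-6) = (2*12)*(-6) = 24*(-6) = -144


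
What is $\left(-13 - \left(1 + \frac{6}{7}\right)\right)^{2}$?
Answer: $\frac{10816}{49} \approx 220.73$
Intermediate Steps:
$\left(-13 - \left(1 + \frac{6}{7}\right)\right)^{2} = \left(-13 - \frac{13}{7}\right)^{2} = \left(- \frac{104}{7}\right)^{2} = \frac{10816}{49}$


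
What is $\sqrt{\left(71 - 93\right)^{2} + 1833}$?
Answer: $\sqrt{2317} \approx 48.135$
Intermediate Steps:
$\sqrt{\left(71 - 93\right)^{2} + 1833} = \sqrt{\left(-22\right)^{2} + 1833} = \sqrt{484 + 1833} = \sqrt{2317}$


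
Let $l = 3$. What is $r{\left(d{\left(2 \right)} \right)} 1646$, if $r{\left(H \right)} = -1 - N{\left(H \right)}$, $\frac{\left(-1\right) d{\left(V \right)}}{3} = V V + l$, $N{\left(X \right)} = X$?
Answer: $32920$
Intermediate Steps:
$d{\left(V \right)} = -9 - 3 V^{2}$ ($d{\left(V \right)} = - 3 \left(V V + 3\right) = - 3 \left(V^{2} + 3\right) = - 3 \left(3 + V^{2}\right) = -9 - 3 V^{2}$)
$r{\left(H \right)} = -1 - H$
$r{\left(d{\left(2 \right)} \right)} 1646 = \left(-1 - \left(-9 - 3 \cdot 2^{2}\right)\right) 1646 = \left(-1 - \left(-9 - 12\right)\right) 1646 = \left(-1 - -21\right) 1646 = \left(-1 + 21\right) 1646 = 20 \cdot 1646 = 32920$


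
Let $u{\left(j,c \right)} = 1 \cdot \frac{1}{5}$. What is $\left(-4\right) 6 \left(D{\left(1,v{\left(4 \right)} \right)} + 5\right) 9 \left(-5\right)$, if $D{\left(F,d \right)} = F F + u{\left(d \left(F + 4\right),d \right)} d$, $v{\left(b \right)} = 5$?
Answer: $7560$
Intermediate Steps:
$u{\left(j,c \right)} = \frac{1}{5}$ ($u{\left(j,c \right)} = 1 \cdot \frac{1}{5} = \frac{1}{5}$)
$D{\left(F,d \right)} = F^{2} + \frac{d}{5}$ ($D{\left(F,d \right)} = F F + \frac{d}{5} = F^{2} + \frac{d}{5}$)
$\left(-4\right) 6 \left(D{\left(1,v{\left(4 \right)} \right)} + 5\right) 9 \left(-5\right) = \left(-4\right) 6 \left(\left(1^{2} + \frac{1}{5} \cdot 5\right) + 5\right) 9 \left(-5\right) = - 24 \left(\left(1 + 1\right) + 5\right) 9 \left(-5\right) = - 24 \left(2 + 5\right) 9 \left(-5\right) = \left(-24\right) 7 \cdot 9 \left(-5\right) = \left(-168\right) 9 \left(-5\right) = \left(-1512\right) \left(-5\right) = 7560$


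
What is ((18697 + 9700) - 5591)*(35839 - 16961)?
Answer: 430531668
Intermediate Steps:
((18697 + 9700) - 5591)*(35839 - 16961) = (28397 - 5591)*18878 = 22806*18878 = 430531668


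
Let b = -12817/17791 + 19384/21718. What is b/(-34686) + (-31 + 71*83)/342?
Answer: 242479532700655/14146711734994 ≈ 17.140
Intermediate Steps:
b = 33250569/193192469 (b = -12817*1/17791 + 19384*(1/21718) = -12817/17791 + 9692/10859 = 33250569/193192469 ≈ 0.17211)
b/(-34686) + (-31 + 71*83)/342 = (33250569/193192469)/(-34686) + (-31 + 71*83)/342 = (33250569/193192469)*(-1/34686) + (-31 + 5893)*(1/342) = -11083523/2233691326578 + 5862*(1/342) = -11083523/2233691326578 + 977/57 = 242479532700655/14146711734994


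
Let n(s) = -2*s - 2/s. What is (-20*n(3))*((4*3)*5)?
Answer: 8000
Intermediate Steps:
(-20*n(3))*((4*3)*5) = (-20*(-2*3 - 2/3))*((4*3)*5) = (-20*(-6 - 2*⅓))*(12*5) = -20*(-6 - ⅔)*60 = -20*(-20/3)*60 = (400/3)*60 = 8000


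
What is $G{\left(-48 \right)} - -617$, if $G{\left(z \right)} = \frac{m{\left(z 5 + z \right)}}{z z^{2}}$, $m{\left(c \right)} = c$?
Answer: $\frac{236929}{384} \approx 617.0$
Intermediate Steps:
$G{\left(z \right)} = \frac{6}{z^{2}}$ ($G{\left(z \right)} = \frac{z 5 + z}{z z^{2}} = \frac{5 z + z}{z^{3}} = \frac{6 z}{z^{3}} = \frac{6}{z^{2}}$)
$G{\left(-48 \right)} - -617 = \frac{6}{2304} - -617 = 6 \cdot \frac{1}{2304} + 617 = \frac{1}{384} + 617 = \frac{236929}{384}$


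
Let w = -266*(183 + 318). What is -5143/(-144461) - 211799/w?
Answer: 4468868911/2750248518 ≈ 1.6249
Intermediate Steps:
w = -133266 (w = -266*501 = -133266)
-5143/(-144461) - 211799/w = -5143/(-144461) - 211799/(-133266) = -5143*(-1/144461) - 211799*(-1/133266) = 5143/144461 + 30257/19038 = 4468868911/2750248518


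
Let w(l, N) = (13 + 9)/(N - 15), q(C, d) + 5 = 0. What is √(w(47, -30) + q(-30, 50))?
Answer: I*√1235/15 ≈ 2.3428*I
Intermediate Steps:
q(C, d) = -5 (q(C, d) = -5 + 0 = -5)
w(l, N) = 22/(-15 + N)
√(w(47, -30) + q(-30, 50)) = √(22/(-15 - 30) - 5) = √(22/(-45) - 5) = √(22*(-1/45) - 5) = √(-22/45 - 5) = √(-247/45) = I*√1235/15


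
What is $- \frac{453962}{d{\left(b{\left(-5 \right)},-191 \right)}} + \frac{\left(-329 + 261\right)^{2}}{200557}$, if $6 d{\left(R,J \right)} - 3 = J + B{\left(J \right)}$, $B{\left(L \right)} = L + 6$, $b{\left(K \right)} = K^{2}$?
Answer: $\frac{546273265756}{74807761} \approx 7302.4$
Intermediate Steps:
$B{\left(L \right)} = 6 + L$
$d{\left(R,J \right)} = \frac{3}{2} + \frac{J}{3}$ ($d{\left(R,J \right)} = \frac{1}{2} + \frac{J + \left(6 + J\right)}{6} = \frac{1}{2} + \frac{6 + 2 J}{6} = \frac{1}{2} + \left(1 + \frac{J}{3}\right) = \frac{3}{2} + \frac{J}{3}$)
$- \frac{453962}{d{\left(b{\left(-5 \right)},-191 \right)}} + \frac{\left(-329 + 261\right)^{2}}{200557} = - \frac{453962}{\frac{3}{2} + \frac{1}{3} \left(-191\right)} + \frac{\left(-329 + 261\right)^{2}}{200557} = - \frac{453962}{\frac{3}{2} - \frac{191}{3}} + \left(-68\right)^{2} \cdot \frac{1}{200557} = - \frac{453962}{- \frac{373}{6}} + 4624 \cdot \frac{1}{200557} = \left(-453962\right) \left(- \frac{6}{373}\right) + \frac{4624}{200557} = \frac{2723772}{373} + \frac{4624}{200557} = \frac{546273265756}{74807761}$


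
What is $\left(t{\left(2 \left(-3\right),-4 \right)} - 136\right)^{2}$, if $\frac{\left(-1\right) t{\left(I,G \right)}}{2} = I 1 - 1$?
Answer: $14884$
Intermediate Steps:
$t{\left(I,G \right)} = 2 - 2 I$ ($t{\left(I,G \right)} = - 2 \left(I 1 - 1\right) = - 2 \left(I - 1\right) = - 2 \left(-1 + I\right) = 2 - 2 I$)
$\left(t{\left(2 \left(-3\right),-4 \right)} - 136\right)^{2} = \left(\left(2 - 2 \cdot 2 \left(-3\right)\right) - 136\right)^{2} = \left(\left(2 - -12\right) - 136\right)^{2} = \left(\left(2 + 12\right) - 136\right)^{2} = \left(14 - 136\right)^{2} = \left(-122\right)^{2} = 14884$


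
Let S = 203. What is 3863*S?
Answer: 784189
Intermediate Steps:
3863*S = 3863*203 = 784189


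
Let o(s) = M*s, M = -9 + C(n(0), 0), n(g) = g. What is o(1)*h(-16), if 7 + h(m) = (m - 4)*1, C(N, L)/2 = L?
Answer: 243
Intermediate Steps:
C(N, L) = 2*L
M = -9 (M = -9 + 2*0 = -9 + 0 = -9)
h(m) = -11 + m (h(m) = -7 + (m - 4)*1 = -7 + (-4 + m)*1 = -7 + (-4 + m) = -11 + m)
o(s) = -9*s
o(1)*h(-16) = (-9*1)*(-11 - 16) = -9*(-27) = 243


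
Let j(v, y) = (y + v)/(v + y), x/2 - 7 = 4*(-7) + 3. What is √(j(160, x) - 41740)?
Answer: I*√41739 ≈ 204.3*I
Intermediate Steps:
x = -36 (x = 14 + 2*(4*(-7) + 3) = 14 + 2*(-28 + 3) = 14 + 2*(-25) = 14 - 50 = -36)
j(v, y) = 1 (j(v, y) = (v + y)/(v + y) = 1)
√(j(160, x) - 41740) = √(1 - 41740) = √(-41739) = I*√41739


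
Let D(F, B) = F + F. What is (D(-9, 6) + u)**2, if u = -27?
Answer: 2025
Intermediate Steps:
D(F, B) = 2*F
(D(-9, 6) + u)**2 = (2*(-9) - 27)**2 = (-18 - 27)**2 = (-45)**2 = 2025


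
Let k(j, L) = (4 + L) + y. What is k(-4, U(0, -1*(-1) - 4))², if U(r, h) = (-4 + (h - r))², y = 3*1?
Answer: 3136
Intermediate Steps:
y = 3
U(r, h) = (-4 + h - r)²
k(j, L) = 7 + L (k(j, L) = (4 + L) + 3 = 7 + L)
k(-4, U(0, -1*(-1) - 4))² = (7 + (4 + 0 - (-1*(-1) - 4))²)² = (7 + (4 + 0 - (1 - 4))²)² = (7 + (4 + 0 - 1*(-3))²)² = (7 + (4 + 0 + 3)²)² = (7 + 7²)² = (7 + 49)² = 56² = 3136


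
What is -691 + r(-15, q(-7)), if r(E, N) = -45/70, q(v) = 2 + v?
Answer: -9683/14 ≈ -691.64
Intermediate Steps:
r(E, N) = -9/14 (r(E, N) = -45*1/70 = -9/14)
-691 + r(-15, q(-7)) = -691 - 9/14 = -9683/14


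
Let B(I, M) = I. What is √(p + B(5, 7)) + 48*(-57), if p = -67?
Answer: -2736 + I*√62 ≈ -2736.0 + 7.874*I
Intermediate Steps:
√(p + B(5, 7)) + 48*(-57) = √(-67 + 5) + 48*(-57) = √(-62) - 2736 = I*√62 - 2736 = -2736 + I*√62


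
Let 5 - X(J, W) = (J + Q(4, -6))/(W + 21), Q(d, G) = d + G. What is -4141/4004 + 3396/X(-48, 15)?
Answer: 244280297/460460 ≈ 530.51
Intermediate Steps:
Q(d, G) = G + d
X(J, W) = 5 - (-2 + J)/(21 + W) (X(J, W) = 5 - (J + (-6 + 4))/(W + 21) = 5 - (J - 2)/(21 + W) = 5 - (-2 + J)/(21 + W))
-4141/4004 + 3396/X(-48, 15) = -4141/4004 + 3396/(((107 - 1*(-48) + 5*15)/(21 + 15))) = -4141*1/4004 + 3396/(((107 + 48 + 75)/36)) = -4141/4004 + 3396/(((1/36)*230)) = -4141/4004 + 3396/(115/18) = -4141/4004 + 3396*(18/115) = -4141/4004 + 61128/115 = 244280297/460460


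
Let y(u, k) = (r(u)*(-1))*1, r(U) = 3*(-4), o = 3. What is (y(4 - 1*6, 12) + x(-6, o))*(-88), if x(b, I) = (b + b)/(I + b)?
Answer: -1408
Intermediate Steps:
r(U) = -12
y(u, k) = 12 (y(u, k) = -12*(-1)*1 = 12*1 = 12)
x(b, I) = 2*b/(I + b) (x(b, I) = (2*b)/(I + b) = 2*b/(I + b))
(y(4 - 1*6, 12) + x(-6, o))*(-88) = (12 + 2*(-6)/(3 - 6))*(-88) = (12 + 2*(-6)/(-3))*(-88) = (12 + 2*(-6)*(-⅓))*(-88) = (12 + 4)*(-88) = 16*(-88) = -1408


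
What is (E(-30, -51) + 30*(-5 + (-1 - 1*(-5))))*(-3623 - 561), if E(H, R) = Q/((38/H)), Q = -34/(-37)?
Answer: 90374400/703 ≈ 1.2856e+5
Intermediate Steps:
Q = 34/37 (Q = -34*(-1/37) = 34/37 ≈ 0.91892)
E(H, R) = 17*H/703 (E(H, R) = 34/(37*((38/H))) = 34*(H/38)/37 = 17*H/703)
(E(-30, -51) + 30*(-5 + (-1 - 1*(-5))))*(-3623 - 561) = ((17/703)*(-30) + 30*(-5 + (-1 - 1*(-5))))*(-3623 - 561) = (-510/703 + 30*(-5 + (-1 + 5)))*(-4184) = (-510/703 + 30*(-5 + 4))*(-4184) = (-510/703 + 30*(-1))*(-4184) = (-510/703 - 30)*(-4184) = -21600/703*(-4184) = 90374400/703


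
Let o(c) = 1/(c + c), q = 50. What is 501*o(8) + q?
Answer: 1301/16 ≈ 81.313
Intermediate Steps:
o(c) = 1/(2*c)
501*o(8) + q = 501*((½)/8) + 50 = 501*((½)*(⅛)) + 50 = 501*(1/16) + 50 = 501/16 + 50 = 1301/16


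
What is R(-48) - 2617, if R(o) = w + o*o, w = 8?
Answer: -305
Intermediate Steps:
R(o) = 8 + o² (R(o) = 8 + o*o = 8 + o²)
R(-48) - 2617 = (8 + (-48)²) - 2617 = (8 + 2304) - 2617 = 2312 - 2617 = -305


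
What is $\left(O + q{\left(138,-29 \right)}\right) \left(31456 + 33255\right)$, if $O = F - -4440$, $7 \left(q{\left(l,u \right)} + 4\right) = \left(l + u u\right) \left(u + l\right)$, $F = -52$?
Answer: $\frac{8891226689}{7} \approx 1.2702 \cdot 10^{9}$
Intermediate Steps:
$q{\left(l,u \right)} = -4 + \frac{\left(l + u\right) \left(l + u^{2}\right)}{7}$ ($q{\left(l,u \right)} = -4 + \frac{\left(l + u u\right) \left(u + l\right)}{7} = -4 + \frac{\left(l + u^{2}\right) \left(l + u\right)}{7} = -4 + \frac{\left(l + u\right) \left(l + u^{2}\right)}{7}$)
$O = 4388$ ($O = -52 - -4440 = -52 + 4440 = 4388$)
$\left(O + q{\left(138,-29 \right)}\right) \left(31456 + 33255\right) = \left(4388 + \left(-4 + \frac{138^{2}}{7} + \frac{\left(-29\right)^{3}}{7} + \frac{1}{7} \cdot 138 \left(-29\right) + \frac{1}{7} \cdot 138 \left(-29\right)^{2}\right)\right) \left(31456 + 33255\right) = \left(4388 + \left(-4 + \frac{1}{7} \cdot 19044 + \frac{1}{7} \left(-24389\right) - \frac{4002}{7} + \frac{1}{7} \cdot 138 \cdot 841\right)\right) 64711 = \left(4388 - - \frac{106683}{7}\right) 64711 = \left(4388 + \frac{106683}{7}\right) 64711 = \frac{137399}{7} \cdot 64711 = \frac{8891226689}{7}$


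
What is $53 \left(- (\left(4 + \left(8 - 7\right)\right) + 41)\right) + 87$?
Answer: $-2351$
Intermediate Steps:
$53 \left(- (\left(4 + \left(8 - 7\right)\right) + 41)\right) + 87 = 53 \left(- (\left(4 + 1\right) + 41)\right) + 87 = 53 \left(- (5 + 41)\right) + 87 = 53 \left(\left(-1\right) 46\right) + 87 = 53 \left(-46\right) + 87 = -2438 + 87 = -2351$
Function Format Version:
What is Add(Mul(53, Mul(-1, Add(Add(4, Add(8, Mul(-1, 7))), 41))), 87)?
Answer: -2351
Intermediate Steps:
Add(Mul(53, Mul(-1, Add(Add(4, Add(8, Mul(-1, 7))), 41))), 87) = Add(Mul(53, Mul(-1, Add(Add(4, Add(8, -7)), 41))), 87) = Add(Mul(53, Mul(-1, Add(Add(4, 1), 41))), 87) = Add(Mul(53, Mul(-1, Add(5, 41))), 87) = Add(Mul(53, Mul(-1, 46)), 87) = Add(Mul(53, -46), 87) = Add(-2438, 87) = -2351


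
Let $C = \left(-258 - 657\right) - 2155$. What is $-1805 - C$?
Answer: $1265$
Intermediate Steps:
$C = -3070$ ($C = -915 - 2155 = -3070$)
$-1805 - C = -1805 - -3070 = -1805 + 3070 = 1265$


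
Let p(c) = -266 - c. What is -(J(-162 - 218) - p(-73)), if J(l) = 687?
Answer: -880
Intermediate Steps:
-(J(-162 - 218) - p(-73)) = -(687 - (-266 - 1*(-73))) = -(687 - (-266 + 73)) = -(687 - 1*(-193)) = -(687 + 193) = -1*880 = -880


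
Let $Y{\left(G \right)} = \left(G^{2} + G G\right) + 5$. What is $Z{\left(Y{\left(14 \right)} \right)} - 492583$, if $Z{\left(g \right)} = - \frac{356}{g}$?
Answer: $- \frac{195555807}{397} \approx -4.9258 \cdot 10^{5}$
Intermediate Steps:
$Y{\left(G \right)} = 5 + 2 G^{2}$ ($Y{\left(G \right)} = \left(G^{2} + G^{2}\right) + 5 = 2 G^{2} + 5 = 5 + 2 G^{2}$)
$Z{\left(Y{\left(14 \right)} \right)} - 492583 = - \frac{356}{5 + 2 \cdot 14^{2}} - 492583 = - \frac{356}{5 + 2 \cdot 196} - 492583 = - \frac{356}{5 + 392} - 492583 = - \frac{356}{397} - 492583 = - \frac{195555807}{397}$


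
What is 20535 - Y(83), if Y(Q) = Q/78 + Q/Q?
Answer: 1601569/78 ≈ 20533.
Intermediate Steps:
Y(Q) = 1 + Q/78 (Y(Q) = Q*(1/78) + 1 = Q/78 + 1 = 1 + Q/78)
20535 - Y(83) = 20535 - (1 + (1/78)*83) = 20535 - (1 + 83/78) = 20535 - 1*161/78 = 20535 - 161/78 = 1601569/78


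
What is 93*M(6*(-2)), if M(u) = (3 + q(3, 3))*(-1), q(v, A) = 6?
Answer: -837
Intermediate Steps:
M(u) = -9 (M(u) = (3 + 6)*(-1) = 9*(-1) = -9)
93*M(6*(-2)) = 93*(-9) = -837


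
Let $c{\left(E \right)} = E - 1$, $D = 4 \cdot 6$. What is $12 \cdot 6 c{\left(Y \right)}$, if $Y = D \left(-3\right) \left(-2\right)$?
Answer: $10296$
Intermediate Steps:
$D = 24$
$Y = 144$ ($Y = 24 \left(-3\right) \left(-2\right) = \left(-72\right) \left(-2\right) = 144$)
$c{\left(E \right)} = -1 + E$ ($c{\left(E \right)} = E - 1 = -1 + E$)
$12 \cdot 6 c{\left(Y \right)} = 12 \cdot 6 \left(-1 + 144\right) = 72 \cdot 143 = 10296$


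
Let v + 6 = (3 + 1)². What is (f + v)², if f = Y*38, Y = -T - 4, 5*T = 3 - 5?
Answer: 401956/25 ≈ 16078.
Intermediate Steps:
T = -⅖ (T = (3 - 5)/5 = (⅕)*(-2) = -⅖ ≈ -0.40000)
Y = -18/5 (Y = -1*(-⅖) - 4 = ⅖ - 4 = -18/5 ≈ -3.6000)
v = 10 (v = -6 + (3 + 1)² = -6 + 4² = -6 + 16 = 10)
f = -684/5 (f = -18/5*38 = -684/5 ≈ -136.80)
(f + v)² = (-684/5 + 10)² = (-634/5)² = 401956/25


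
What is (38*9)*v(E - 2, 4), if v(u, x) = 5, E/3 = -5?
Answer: 1710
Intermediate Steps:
E = -15 (E = 3*(-5) = -15)
(38*9)*v(E - 2, 4) = (38*9)*5 = 342*5 = 1710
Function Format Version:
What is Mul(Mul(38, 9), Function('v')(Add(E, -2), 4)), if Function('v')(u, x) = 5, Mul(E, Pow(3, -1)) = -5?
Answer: 1710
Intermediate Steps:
E = -15 (E = Mul(3, -5) = -15)
Mul(Mul(38, 9), Function('v')(Add(E, -2), 4)) = Mul(Mul(38, 9), 5) = Mul(342, 5) = 1710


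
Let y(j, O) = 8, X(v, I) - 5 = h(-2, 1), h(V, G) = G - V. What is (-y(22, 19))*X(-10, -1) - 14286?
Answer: -14350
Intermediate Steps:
X(v, I) = 8 (X(v, I) = 5 + (1 - 1*(-2)) = 5 + (1 + 2) = 5 + 3 = 8)
(-y(22, 19))*X(-10, -1) - 14286 = -1*8*8 - 14286 = -8*8 - 14286 = -64 - 14286 = -14350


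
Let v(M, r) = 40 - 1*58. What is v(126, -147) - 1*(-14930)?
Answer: 14912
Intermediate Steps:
v(M, r) = -18 (v(M, r) = 40 - 58 = -18)
v(126, -147) - 1*(-14930) = -18 - 1*(-14930) = -18 + 14930 = 14912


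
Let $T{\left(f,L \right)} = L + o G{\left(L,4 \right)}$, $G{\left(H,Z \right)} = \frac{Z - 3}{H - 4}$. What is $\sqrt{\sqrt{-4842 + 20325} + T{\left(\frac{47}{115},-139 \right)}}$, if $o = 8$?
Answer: $\frac{\sqrt{-2843555 + 20449 \sqrt{15483}}}{143} \approx 3.8243 i$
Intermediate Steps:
$G{\left(H,Z \right)} = \frac{-3 + Z}{-4 + H}$
$T{\left(f,L \right)} = L + \frac{8}{-4 + L}$ ($T{\left(f,L \right)} = L + 8 \frac{-3 + 4}{-4 + L} = L + 8 \frac{1}{-4 + L} 1 = L + \frac{8}{-4 + L}$)
$\sqrt{\sqrt{-4842 + 20325} + T{\left(\frac{47}{115},-139 \right)}} = \sqrt{\sqrt{-4842 + 20325} + \frac{8 - 139 \left(-4 - 139\right)}{-4 - 139}} = \sqrt{\sqrt{15483} + \frac{8 - -19877}{-143}} = \sqrt{\sqrt{15483} - \frac{8 + 19877}{143}} = \sqrt{\sqrt{15483} - \frac{19885}{143}} = \sqrt{- \frac{19885}{143} + \sqrt{15483}}$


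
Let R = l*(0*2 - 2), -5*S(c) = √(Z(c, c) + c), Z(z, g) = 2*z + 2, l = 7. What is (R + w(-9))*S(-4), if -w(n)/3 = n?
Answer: -13*I*√10/5 ≈ -8.2219*I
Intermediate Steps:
Z(z, g) = 2 + 2*z
S(c) = -√(2 + 3*c)/5 (S(c) = -√((2 + 2*c) + c)/5 = -√(2 + 3*c)/5)
w(n) = -3*n
R = -14 (R = 7*(0*2 - 2) = 7*(0 - 2) = 7*(-2) = -14)
(R + w(-9))*S(-4) = (-14 - 3*(-9))*(-√(2 + 3*(-4))/5) = (-14 + 27)*(-√(2 - 12)/5) = 13*(-I*√10/5) = -13*I*√10/5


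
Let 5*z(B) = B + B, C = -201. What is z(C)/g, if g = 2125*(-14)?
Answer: 201/74375 ≈ 0.0027025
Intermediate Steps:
g = -29750
z(B) = 2*B/5 (z(B) = (B + B)/5 = (2*B)/5 = 2*B/5)
z(C)/g = ((⅖)*(-201))/(-29750) = -402/5*(-1/29750) = 201/74375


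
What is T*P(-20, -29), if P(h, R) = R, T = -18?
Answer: 522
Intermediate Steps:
T*P(-20, -29) = -18*(-29) = 522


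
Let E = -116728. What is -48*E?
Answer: 5602944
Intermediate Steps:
-48*E = -48*(-116728) = 5602944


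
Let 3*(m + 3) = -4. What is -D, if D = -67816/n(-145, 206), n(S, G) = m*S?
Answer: 203448/1885 ≈ 107.93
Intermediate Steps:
m = -13/3 (m = -3 + (⅓)*(-4) = -3 - 4/3 = -13/3 ≈ -4.3333)
n(S, G) = -13*S/3
D = -203448/1885 (D = -67816/((-13/3*(-145))) = -67816/1885/3 = -67816*3/1885 = -203448/1885 ≈ -107.93)
-D = -1*(-203448/1885) = 203448/1885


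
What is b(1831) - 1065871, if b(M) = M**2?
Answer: 2286690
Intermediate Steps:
b(1831) - 1065871 = 1831**2 - 1065871 = 3352561 - 1065871 = 2286690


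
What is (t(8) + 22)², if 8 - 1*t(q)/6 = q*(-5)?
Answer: 96100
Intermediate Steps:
t(q) = 48 + 30*q (t(q) = 48 - 6*q*(-5) = 48 - (-30)*q = 48 + 30*q)
(t(8) + 22)² = ((48 + 30*8) + 22)² = ((48 + 240) + 22)² = (288 + 22)² = 310² = 96100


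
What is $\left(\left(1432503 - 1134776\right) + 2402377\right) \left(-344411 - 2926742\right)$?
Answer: $-8832453299912$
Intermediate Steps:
$\left(\left(1432503 - 1134776\right) + 2402377\right) \left(-344411 - 2926742\right) = \left(\left(1432503 - 1134776\right) + 2402377\right) \left(-3271153\right) = \left(297727 + 2402377\right) \left(-3271153\right) = 2700104 \left(-3271153\right) = -8832453299912$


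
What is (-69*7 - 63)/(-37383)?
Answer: 182/12461 ≈ 0.014606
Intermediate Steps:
(-69*7 - 63)/(-37383) = (-483 - 63)*(-1/37383) = -546*(-1/37383) = 182/12461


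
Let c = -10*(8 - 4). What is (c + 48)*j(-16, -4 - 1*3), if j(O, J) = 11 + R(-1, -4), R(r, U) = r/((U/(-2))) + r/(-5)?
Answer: 428/5 ≈ 85.600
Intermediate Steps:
R(r, U) = -r/5 - 2*r/U (R(r, U) = r/((U*(-½))) + r*(-⅕) = r/((-U/2)) - r/5 = r*(-2/U) - r/5 = -2*r/U - r/5 = -r/5 - 2*r/U)
c = -40 (c = -10*4 = -40)
j(O, J) = 107/10 (j(O, J) = 11 - ⅕*(-1)*(10 - 4)/(-4) = 11 - ⅕*(-1)*(-¼)*6 = 11 - 3/10 = 107/10)
(c + 48)*j(-16, -4 - 1*3) = (-40 + 48)*(107/10) = 8*(107/10) = 428/5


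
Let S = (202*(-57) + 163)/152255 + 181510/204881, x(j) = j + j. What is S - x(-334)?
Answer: 20863006846359/31194156655 ≈ 668.81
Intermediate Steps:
x(j) = 2*j
S = 25310200819/31194156655 (S = (-11514 + 163)*(1/152255) + 181510*(1/204881) = -11351*1/152255 + 181510/204881 = -11351/152255 + 181510/204881 = 25310200819/31194156655 ≈ 0.81138)
S - x(-334) = 25310200819/31194156655 - 2*(-334) = 25310200819/31194156655 - 1*(-668) = 25310200819/31194156655 + 668 = 20863006846359/31194156655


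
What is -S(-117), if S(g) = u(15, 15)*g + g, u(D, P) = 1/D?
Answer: 624/5 ≈ 124.80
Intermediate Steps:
S(g) = 16*g/15 (S(g) = g/15 + g = 16*g/15)
-S(-117) = -16*(-117)/15 = -1*(-624/5) = 624/5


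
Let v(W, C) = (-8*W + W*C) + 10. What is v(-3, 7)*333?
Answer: 4329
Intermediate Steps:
v(W, C) = 10 - 8*W + C*W (v(W, C) = (-8*W + C*W) + 10 = 10 - 8*W + C*W)
v(-3, 7)*333 = (10 - 8*(-3) + 7*(-3))*333 = (10 + 24 - 21)*333 = 13*333 = 4329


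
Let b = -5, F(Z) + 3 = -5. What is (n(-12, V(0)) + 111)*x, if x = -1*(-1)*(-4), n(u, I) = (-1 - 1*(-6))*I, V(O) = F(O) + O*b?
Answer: -284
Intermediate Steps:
F(Z) = -8 (F(Z) = -3 - 5 = -8)
V(O) = -8 - 5*O (V(O) = -8 + O*(-5) = -8 - 5*O)
n(u, I) = 5*I (n(u, I) = (-1 + 6)*I = 5*I)
x = -4 (x = 1*(-4) = -4)
(n(-12, V(0)) + 111)*x = (5*(-8 - 5*0) + 111)*(-4) = (5*(-8 + 0) + 111)*(-4) = (5*(-8) + 111)*(-4) = (-40 + 111)*(-4) = 71*(-4) = -284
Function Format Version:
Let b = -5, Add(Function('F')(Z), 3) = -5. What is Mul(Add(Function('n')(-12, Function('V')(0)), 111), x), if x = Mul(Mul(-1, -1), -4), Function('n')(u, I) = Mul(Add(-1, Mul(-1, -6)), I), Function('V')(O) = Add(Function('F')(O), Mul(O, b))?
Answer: -284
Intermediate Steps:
Function('F')(Z) = -8 (Function('F')(Z) = Add(-3, -5) = -8)
Function('V')(O) = Add(-8, Mul(-5, O)) (Function('V')(O) = Add(-8, Mul(O, -5)) = Add(-8, Mul(-5, O)))
Function('n')(u, I) = Mul(5, I) (Function('n')(u, I) = Mul(Add(-1, 6), I) = Mul(5, I))
x = -4 (x = Mul(1, -4) = -4)
Mul(Add(Function('n')(-12, Function('V')(0)), 111), x) = Mul(Add(Mul(5, Add(-8, Mul(-5, 0))), 111), -4) = Mul(Add(Mul(5, Add(-8, 0)), 111), -4) = Mul(Add(Mul(5, -8), 111), -4) = Mul(Add(-40, 111), -4) = Mul(71, -4) = -284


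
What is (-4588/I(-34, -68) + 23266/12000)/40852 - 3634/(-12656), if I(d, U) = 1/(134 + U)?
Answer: -197349500471/27697656000 ≈ -7.1251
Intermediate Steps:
(-4588/I(-34, -68) + 23266/12000)/40852 - 3634/(-12656) = (-4588/(1/(134 - 68)) + 23266/12000)/40852 - 3634/(-12656) = (-4588/(1/66) + 23266*(1/12000))*(1/40852) - 3634*(-1/12656) = (-4588/1/66 + 11633/6000)*(1/40852) + 1817/6328 = (-4588*66 + 11633/6000)*(1/40852) + 1817/6328 = (-302808 + 11633/6000)*(1/40852) + 1817/6328 = -1816836367/6000*1/40852 + 1817/6328 = -1816836367/245112000 + 1817/6328 = -197349500471/27697656000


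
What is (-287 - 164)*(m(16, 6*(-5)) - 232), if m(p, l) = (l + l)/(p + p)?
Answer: 843821/8 ≈ 1.0548e+5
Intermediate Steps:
m(p, l) = l/p (m(p, l) = (2*l)/((2*p)) = (2*l)*(1/(2*p)) = l/p)
(-287 - 164)*(m(16, 6*(-5)) - 232) = (-287 - 164)*((6*(-5))/16 - 232) = -451*(-30*1/16 - 232) = -451*(-15/8 - 232) = -451*(-1871/8) = 843821/8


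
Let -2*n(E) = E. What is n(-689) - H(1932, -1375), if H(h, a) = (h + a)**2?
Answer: -619809/2 ≈ -3.0990e+5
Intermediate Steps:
H(h, a) = (a + h)**2
n(E) = -E/2
n(-689) - H(1932, -1375) = -1/2*(-689) - (-1375 + 1932)**2 = 689/2 - 1*557**2 = 689/2 - 1*310249 = 689/2 - 310249 = -619809/2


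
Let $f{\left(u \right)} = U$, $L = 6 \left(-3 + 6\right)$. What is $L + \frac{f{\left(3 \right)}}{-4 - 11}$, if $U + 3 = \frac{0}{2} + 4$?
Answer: $\frac{269}{15} \approx 17.933$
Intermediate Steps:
$L = 18$ ($L = 6 \cdot 3 = 18$)
$U = 1$ ($U = -3 + \left(\frac{0}{2} + 4\right) = -3 + \left(0 \cdot \frac{1}{2} + 4\right) = -3 + \left(0 + 4\right) = -3 + 4 = 1$)
$f{\left(u \right)} = 1$
$L + \frac{f{\left(3 \right)}}{-4 - 11} = 18 + 1 \frac{1}{-4 - 11} = 18 + 1 \frac{1}{-15} = 18 + 1 \left(- \frac{1}{15}\right) = 18 - \frac{1}{15} = \frac{269}{15}$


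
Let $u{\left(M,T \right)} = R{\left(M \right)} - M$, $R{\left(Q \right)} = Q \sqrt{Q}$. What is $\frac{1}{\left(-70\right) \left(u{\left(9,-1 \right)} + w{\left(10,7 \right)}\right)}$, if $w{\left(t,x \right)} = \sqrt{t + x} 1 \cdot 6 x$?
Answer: $\frac{1}{115360} - \frac{\sqrt{17}}{49440} \approx -7.4728 \cdot 10^{-5}$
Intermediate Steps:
$R{\left(Q \right)} = Q^{\frac{3}{2}}$
$w{\left(t,x \right)} = 6 x \sqrt{t + x}$ ($w{\left(t,x \right)} = \sqrt{t + x} 6 x = 6 \sqrt{t + x} x = 6 x \sqrt{t + x}$)
$u{\left(M,T \right)} = M^{\frac{3}{2}} - M$
$\frac{1}{\left(-70\right) \left(u{\left(9,-1 \right)} + w{\left(10,7 \right)}\right)} = \frac{1}{\left(-70\right) \left(\left(9^{\frac{3}{2}} - 9\right) + 6 \cdot 7 \sqrt{10 + 7}\right)} = \frac{1}{\left(-70\right) \left(\left(27 - 9\right) + 6 \cdot 7 \sqrt{17}\right)} = \frac{1}{\left(-70\right) \left(18 + 42 \sqrt{17}\right)} = \frac{1}{-1260 - 2940 \sqrt{17}}$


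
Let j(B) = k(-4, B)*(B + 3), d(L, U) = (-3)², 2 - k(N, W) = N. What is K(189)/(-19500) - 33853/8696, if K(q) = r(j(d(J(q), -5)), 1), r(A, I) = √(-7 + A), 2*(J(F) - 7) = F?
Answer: -33853/8696 - √65/19500 ≈ -3.8934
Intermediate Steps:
k(N, W) = 2 - N
J(F) = 7 + F/2
d(L, U) = 9
j(B) = 18 + 6*B (j(B) = (2 - 1*(-4))*(B + 3) = (2 + 4)*(3 + B) = 6*(3 + B) = 18 + 6*B)
K(q) = √65 (K(q) = √(-7 + (18 + 6*9)) = √(-7 + (18 + 54)) = √(-7 + 72) = √65)
K(189)/(-19500) - 33853/8696 = √65/(-19500) - 33853/8696 = √65*(-1/19500) - 33853*1/8696 = -√65/19500 - 33853/8696 = -33853/8696 - √65/19500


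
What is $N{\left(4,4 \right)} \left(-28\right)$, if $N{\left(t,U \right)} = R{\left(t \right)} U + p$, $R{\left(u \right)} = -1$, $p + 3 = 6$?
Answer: $28$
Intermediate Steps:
$p = 3$ ($p = -3 + 6 = 3$)
$N{\left(t,U \right)} = 3 - U$ ($N{\left(t,U \right)} = - U + 3 = 3 - U$)
$N{\left(4,4 \right)} \left(-28\right) = \left(3 - 4\right) \left(-28\right) = \left(-1\right) \left(-28\right) = 28$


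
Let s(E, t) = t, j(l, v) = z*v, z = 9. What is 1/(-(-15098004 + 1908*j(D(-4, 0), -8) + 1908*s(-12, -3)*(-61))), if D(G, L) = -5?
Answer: 1/14886216 ≈ 6.7176e-8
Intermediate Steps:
j(l, v) = 9*v
1/(-(-15098004 + 1908*j(D(-4, 0), -8) + 1908*s(-12, -3)*(-61))) = 1/(-1908/(1/((9*(-8) - 3*(-61)) - 7913))) = 1/(-1908/(1/((-72 + 183) - 7913))) = 1/(-1908/(1/(111 - 7913))) = 1/(-1908/(1/(-7802))) = 1/(-1908/(-1/7802)) = 1/(-1908*(-7802)) = 1/14886216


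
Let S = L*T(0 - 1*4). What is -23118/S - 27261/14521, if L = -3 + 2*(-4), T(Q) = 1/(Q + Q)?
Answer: -206605515/12287 ≈ -16815.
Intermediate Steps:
T(Q) = 1/(2*Q)
L = -11 (L = -3 - 8 = -11)
S = 11/8 (S = -11/(2*(0 - 1*4)) = -11/(2*(0 - 4)) = -11/(2*(-4)) = -11*(-1)/(2*4) = -11*(-⅛) = 11/8 ≈ 1.3750)
-23118/S - 27261/14521 = -23118/11/8 - 27261/14521 = -23118*8/11 - 27261*1/14521 = -184944/11 - 2097/1117 = -206605515/12287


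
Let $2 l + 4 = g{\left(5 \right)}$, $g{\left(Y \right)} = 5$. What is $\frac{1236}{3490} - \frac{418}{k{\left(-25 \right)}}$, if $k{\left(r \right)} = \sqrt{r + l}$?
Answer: $\frac{618}{1745} + \frac{418 i \sqrt{2}}{7} \approx 0.35415 + 84.449 i$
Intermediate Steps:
$l = \frac{1}{2}$ ($l = -2 + \frac{1}{2} \cdot 5 = -2 + \frac{5}{2} = \frac{1}{2} \approx 0.5$)
$k{\left(r \right)} = \sqrt{\frac{1}{2} + r}$ ($k{\left(r \right)} = \sqrt{r + \frac{1}{2}} = \sqrt{\frac{1}{2} + r}$)
$\frac{1236}{3490} - \frac{418}{k{\left(-25 \right)}} = \frac{1236}{3490} - \frac{418}{\frac{1}{2} \sqrt{2 + 4 \left(-25\right)}} = 1236 \cdot \frac{1}{3490} - \frac{418}{\frac{1}{2} \sqrt{2 - 100}} = \frac{618}{1745} - \frac{418}{\frac{1}{2} \sqrt{-98}} = \frac{618}{1745} - \frac{418}{\frac{1}{2} \cdot 7 i \sqrt{2}} = \frac{618}{1745} - \frac{418}{\frac{7}{2} i \sqrt{2}} = \frac{618}{1745} - 418 \left(- \frac{i \sqrt{2}}{7}\right) = \frac{618}{1745} + \frac{418 i \sqrt{2}}{7}$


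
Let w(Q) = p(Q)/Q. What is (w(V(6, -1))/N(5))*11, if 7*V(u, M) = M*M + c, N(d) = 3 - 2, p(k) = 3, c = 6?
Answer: 33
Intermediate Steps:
N(d) = 1
V(u, M) = 6/7 + M²/7 (V(u, M) = (M*M + 6)/7 = (M² + 6)/7 = (6 + M²)/7 = 6/7 + M²/7)
w(Q) = 3/Q
(w(V(6, -1))/N(5))*11 = ((3/(6/7 + (⅐)*(-1)²))/1)*11 = ((3/(6/7 + (⅐)*1))*1)*11 = ((3/(6/7 + ⅐))*1)*11 = ((3/1)*1)*11 = ((3*1)*1)*11 = (3*1)*11 = 3*11 = 33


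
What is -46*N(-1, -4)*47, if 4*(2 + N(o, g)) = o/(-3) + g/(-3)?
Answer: 20539/6 ≈ 3423.2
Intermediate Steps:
N(o, g) = -2 - g/12 - o/12 (N(o, g) = -2 + (o/(-3) + g/(-3))/4 = -2 + (o*(-1/3) + g*(-1/3))/4 = -2 + (-o/3 - g/3)/4 = -2 + (-g/3 - o/3)/4 = -2 + (-g/12 - o/12) = -2 - g/12 - o/12)
-46*N(-1, -4)*47 = -46*(-2 - 1/12*(-4) - 1/12*(-1))*47 = -46*(-2 + 1/3 + 1/12)*47 = -46*(-19/12)*47 = (437/6)*47 = 20539/6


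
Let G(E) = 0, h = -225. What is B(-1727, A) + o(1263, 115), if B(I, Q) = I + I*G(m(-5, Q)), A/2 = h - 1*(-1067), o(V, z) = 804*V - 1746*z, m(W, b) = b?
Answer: 812935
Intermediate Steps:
o(V, z) = -1746*z + 804*V
A = 1684 (A = 2*(-225 - 1*(-1067)) = 2*(-225 + 1067) = 2*842 = 1684)
B(I, Q) = I (B(I, Q) = I + I*0 = I + 0 = I)
B(-1727, A) + o(1263, 115) = -1727 + (-1746*115 + 804*1263) = -1727 + (-200790 + 1015452) = -1727 + 814662 = 812935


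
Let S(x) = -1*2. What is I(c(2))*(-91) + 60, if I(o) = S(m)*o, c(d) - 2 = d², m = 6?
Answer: 1152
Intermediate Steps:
S(x) = -2
c(d) = 2 + d²
I(o) = -2*o
I(c(2))*(-91) + 60 = -2*(2 + 2²)*(-91) + 60 = -2*(2 + 4)*(-91) + 60 = -2*6*(-91) + 60 = -12*(-91) + 60 = 1092 + 60 = 1152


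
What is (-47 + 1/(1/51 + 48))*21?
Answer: -2416092/2449 ≈ -986.56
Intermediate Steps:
(-47 + 1/(1/51 + 48))*21 = (-47 + 1/(2449/51))*21 = (-47 + 51/2449)*21 = -115052/2449*21 = -2416092/2449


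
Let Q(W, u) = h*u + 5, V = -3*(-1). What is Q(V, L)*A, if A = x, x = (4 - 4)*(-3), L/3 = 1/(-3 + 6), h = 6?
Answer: 0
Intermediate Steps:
L = 1 (L = 3/(-3 + 6) = 3/3 = 3*(1/3) = 1)
x = 0 (x = 0*(-3) = 0)
V = 3
Q(W, u) = 5 + 6*u (Q(W, u) = 6*u + 5 = 5 + 6*u)
A = 0
Q(V, L)*A = (5 + 6*1)*0 = (5 + 6)*0 = 11*0 = 0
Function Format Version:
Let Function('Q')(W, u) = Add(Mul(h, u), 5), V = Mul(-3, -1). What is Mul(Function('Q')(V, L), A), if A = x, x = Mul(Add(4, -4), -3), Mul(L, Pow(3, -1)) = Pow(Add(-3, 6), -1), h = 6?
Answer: 0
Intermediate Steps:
L = 1 (L = Mul(3, Pow(Add(-3, 6), -1)) = Mul(3, Pow(3, -1)) = Mul(3, Rational(1, 3)) = 1)
x = 0 (x = Mul(0, -3) = 0)
V = 3
Function('Q')(W, u) = Add(5, Mul(6, u)) (Function('Q')(W, u) = Add(Mul(6, u), 5) = Add(5, Mul(6, u)))
A = 0
Mul(Function('Q')(V, L), A) = Mul(Add(5, Mul(6, 1)), 0) = Mul(Add(5, 6), 0) = Mul(11, 0) = 0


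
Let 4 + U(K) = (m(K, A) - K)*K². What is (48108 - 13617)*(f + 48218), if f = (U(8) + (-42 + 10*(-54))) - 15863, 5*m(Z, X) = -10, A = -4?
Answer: 1073670339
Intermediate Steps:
m(Z, X) = -2 (m(Z, X) = (⅕)*(-10) = -2)
U(K) = -4 + K²*(-2 - K) (U(K) = -4 + (-2 - K)*K² = -4 + K²*(-2 - K))
f = -17089 (f = ((-4 - 1*8³ - 2*8²) + (-42 + 10*(-54))) - 15863 = ((-4 - 1*512 - 2*64) + (-42 - 540)) - 15863 = ((-4 - 512 - 128) - 582) - 15863 = (-644 - 582) - 15863 = -1226 - 15863 = -17089)
(48108 - 13617)*(f + 48218) = (48108 - 13617)*(-17089 + 48218) = 34491*31129 = 1073670339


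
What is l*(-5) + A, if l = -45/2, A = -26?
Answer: 173/2 ≈ 86.500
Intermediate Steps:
l = -45/2 (l = -45*½ = -45/2 ≈ -22.500)
l*(-5) + A = -45/2*(-5) - 26 = 225/2 - 26 = 173/2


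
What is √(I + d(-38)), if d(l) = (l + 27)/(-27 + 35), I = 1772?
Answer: √28330/4 ≈ 42.079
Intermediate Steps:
d(l) = 27/8 + l/8 (d(l) = (27 + l)/8 = (27 + l)*(⅛) = 27/8 + l/8)
√(I + d(-38)) = √(1772 + (27/8 + (⅛)*(-38))) = √(1772 + (27/8 - 19/4)) = √(1772 - 11/8) = √(14165/8) = √28330/4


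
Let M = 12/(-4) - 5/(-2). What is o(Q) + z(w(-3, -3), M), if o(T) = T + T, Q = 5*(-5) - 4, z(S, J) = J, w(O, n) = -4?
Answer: -117/2 ≈ -58.500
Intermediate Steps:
M = -½ (M = 12*(-¼) - 5*(-½) = -3 + 5/2 = -½ ≈ -0.50000)
Q = -29 (Q = -25 - 4 = -29)
o(T) = 2*T
o(Q) + z(w(-3, -3), M) = 2*(-29) - ½ = -58 - ½ = -117/2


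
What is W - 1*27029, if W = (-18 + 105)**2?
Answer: -19460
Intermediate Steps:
W = 7569 (W = 87**2 = 7569)
W - 1*27029 = 7569 - 1*27029 = 7569 - 27029 = -19460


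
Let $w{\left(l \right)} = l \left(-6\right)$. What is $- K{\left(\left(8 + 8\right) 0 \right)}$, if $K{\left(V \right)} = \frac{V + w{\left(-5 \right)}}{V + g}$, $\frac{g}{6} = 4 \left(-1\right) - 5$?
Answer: $\frac{5}{9} \approx 0.55556$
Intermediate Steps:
$w{\left(l \right)} = - 6 l$
$g = -54$ ($g = 6 \left(4 \left(-1\right) - 5\right) = 6 \left(-4 - 5\right) = 6 \left(-9\right) = -54$)
$K{\left(V \right)} = \frac{30 + V}{-54 + V}$ ($K{\left(V \right)} = \frac{V - -30}{V - 54} = \frac{V + 30}{-54 + V} = \frac{30 + V}{-54 + V}$)
$- K{\left(\left(8 + 8\right) 0 \right)} = - \frac{30 + \left(8 + 8\right) 0}{-54 + \left(8 + 8\right) 0} = - \frac{30 + 16 \cdot 0}{-54 + 16 \cdot 0} = - \frac{30 + 0}{-54 + 0} = - \frac{30}{-54} = - \frac{\left(-1\right) 30}{54} = \left(-1\right) \left(- \frac{5}{9}\right) = \frac{5}{9}$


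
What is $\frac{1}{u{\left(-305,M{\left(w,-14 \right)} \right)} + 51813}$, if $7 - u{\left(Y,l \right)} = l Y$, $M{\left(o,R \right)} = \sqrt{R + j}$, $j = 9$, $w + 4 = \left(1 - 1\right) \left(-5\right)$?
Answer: $\frac{10364}{537155505} - \frac{61 i \sqrt{5}}{537155505} \approx 1.9294 \cdot 10^{-5} - 2.5393 \cdot 10^{-7} i$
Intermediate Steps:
$w = -4$ ($w = -4 + \left(1 - 1\right) \left(-5\right) = -4 + 0 \left(-5\right) = -4 + 0 = -4$)
$M{\left(o,R \right)} = \sqrt{9 + R}$ ($M{\left(o,R \right)} = \sqrt{R + 9} = \sqrt{9 + R}$)
$u{\left(Y,l \right)} = 7 - Y l$ ($u{\left(Y,l \right)} = 7 - l Y = 7 - Y l$)
$\frac{1}{u{\left(-305,M{\left(w,-14 \right)} \right)} + 51813} = \frac{1}{\left(7 - - 305 \sqrt{9 - 14}\right) + 51813} = \frac{1}{\left(7 - - 305 \sqrt{-5}\right) + 51813} = \frac{1}{\left(7 - - 305 i \sqrt{5}\right) + 51813} = \frac{1}{\left(7 + 305 i \sqrt{5}\right) + 51813} = \frac{1}{51820 + 305 i \sqrt{5}}$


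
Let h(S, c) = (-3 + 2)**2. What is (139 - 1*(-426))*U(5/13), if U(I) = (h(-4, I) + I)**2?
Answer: 183060/169 ≈ 1083.2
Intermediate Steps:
h(S, c) = 1 (h(S, c) = (-1)**2 = 1)
U(I) = (1 + I)**2
(139 - 1*(-426))*U(5/13) = (139 - 1*(-426))*(1 + 5/13)**2 = (139 + 426)*(1 + 5*(1/13))**2 = 565*(1 + 5/13)**2 = 565*(18/13)**2 = 565*(324/169) = 183060/169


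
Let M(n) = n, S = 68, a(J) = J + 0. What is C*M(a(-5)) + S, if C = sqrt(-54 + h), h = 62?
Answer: 68 - 10*sqrt(2) ≈ 53.858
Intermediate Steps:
a(J) = J
C = 2*sqrt(2) (C = sqrt(-54 + 62) = sqrt(8) = 2*sqrt(2) ≈ 2.8284)
C*M(a(-5)) + S = (2*sqrt(2))*(-5) + 68 = -10*sqrt(2) + 68 = 68 - 10*sqrt(2)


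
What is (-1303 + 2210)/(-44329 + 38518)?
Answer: -907/5811 ≈ -0.15608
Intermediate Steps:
(-1303 + 2210)/(-44329 + 38518) = 907/(-5811) = 907*(-1/5811) = -907/5811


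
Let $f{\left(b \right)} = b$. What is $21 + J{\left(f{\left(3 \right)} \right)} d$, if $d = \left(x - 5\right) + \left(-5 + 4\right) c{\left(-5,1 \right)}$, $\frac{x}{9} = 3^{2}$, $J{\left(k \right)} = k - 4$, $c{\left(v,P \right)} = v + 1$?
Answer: $-59$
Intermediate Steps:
$c{\left(v,P \right)} = 1 + v$
$J{\left(k \right)} = -4 + k$
$x = 81$ ($x = 9 \cdot 3^{2} = 9 \cdot 9 = 81$)
$d = 80$ ($d = \left(81 - 5\right) + \left(-5 + 4\right) \left(1 - 5\right) = 76 - -4 = 76 + 4 = 80$)
$21 + J{\left(f{\left(3 \right)} \right)} d = 21 + \left(-4 + 3\right) 80 = 21 - 80 = -59$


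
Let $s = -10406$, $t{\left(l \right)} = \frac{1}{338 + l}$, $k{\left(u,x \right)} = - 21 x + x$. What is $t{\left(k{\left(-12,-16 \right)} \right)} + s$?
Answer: $- \frac{6847147}{658} \approx -10406.0$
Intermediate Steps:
$k{\left(u,x \right)} = - 20 x$
$t{\left(k{\left(-12,-16 \right)} \right)} + s = \frac{1}{338 - -320} - 10406 = \frac{1}{338 + 320} - 10406 = \frac{1}{658} - 10406 = - \frac{6847147}{658}$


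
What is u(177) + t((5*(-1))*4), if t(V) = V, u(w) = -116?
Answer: -136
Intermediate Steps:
u(177) + t((5*(-1))*4) = -116 + (5*(-1))*4 = -116 - 5*4 = -116 - 20 = -136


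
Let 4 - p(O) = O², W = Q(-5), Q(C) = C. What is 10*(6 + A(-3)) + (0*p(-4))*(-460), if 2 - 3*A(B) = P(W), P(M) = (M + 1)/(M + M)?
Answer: 196/3 ≈ 65.333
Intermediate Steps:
W = -5
P(M) = (1 + M)/(2*M) (P(M) = (1 + M)/((2*M)) = (1 + M)*(1/(2*M)) = (1 + M)/(2*M))
p(O) = 4 - O²
A(B) = 8/15 (A(B) = ⅔ - (1 - 5)/(6*(-5)) = ⅔ - (-1)*(-4)/(6*5) = ⅔ - ⅓*⅖ = ⅔ - 2/15 = 8/15)
10*(6 + A(-3)) + (0*p(-4))*(-460) = 10*(6 + 8/15) + (0*(4 - 1*(-4)²))*(-460) = 10*(98/15) + (0*(4 - 1*16))*(-460) = 196/3 + (0*(4 - 16))*(-460) = 196/3 + (0*(-12))*(-460) = 196/3 + 0*(-460) = 196/3 + 0 = 196/3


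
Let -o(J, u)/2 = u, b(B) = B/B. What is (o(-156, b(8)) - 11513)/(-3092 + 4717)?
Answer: -2303/325 ≈ -7.0862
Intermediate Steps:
b(B) = 1
o(J, u) = -2*u
(o(-156, b(8)) - 11513)/(-3092 + 4717) = (-2*1 - 11513)/(-3092 + 4717) = (-2 - 11513)/1625 = -11515*1/1625 = -2303/325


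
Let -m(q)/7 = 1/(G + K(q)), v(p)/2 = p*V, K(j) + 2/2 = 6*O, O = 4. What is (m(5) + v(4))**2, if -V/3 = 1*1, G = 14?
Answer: 801025/1369 ≈ 585.12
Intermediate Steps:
K(j) = 23 (K(j) = -1 + 6*4 = -1 + 24 = 23)
V = -3 ≈ -3.0000
v(p) = -6*p (v(p) = 2*(p*(-3)) = 2*(-3*p) = -6*p)
m(q) = -7/37 (m(q) = -7/(14 + 23) = -7/37)
(m(5) + v(4))**2 = (-7/37 - 6*4)**2 = (-7/37 - 24)**2 = (-895/37)**2 = 801025/1369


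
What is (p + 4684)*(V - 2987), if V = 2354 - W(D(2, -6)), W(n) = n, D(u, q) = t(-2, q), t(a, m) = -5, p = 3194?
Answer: -4947384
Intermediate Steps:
D(u, q) = -5
V = 2359 (V = 2354 - 1*(-5) = 2354 + 5 = 2359)
(p + 4684)*(V - 2987) = (3194 + 4684)*(2359 - 2987) = 7878*(-628) = -4947384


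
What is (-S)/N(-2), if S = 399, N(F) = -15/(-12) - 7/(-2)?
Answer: -84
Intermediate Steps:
N(F) = 19/4 (N(F) = -15*(-1/12) - 7*(-½) = 5/4 + 7/2 = 19/4)
(-S)/N(-2) = (-1*399)/(19/4) = -399*4/19 = -84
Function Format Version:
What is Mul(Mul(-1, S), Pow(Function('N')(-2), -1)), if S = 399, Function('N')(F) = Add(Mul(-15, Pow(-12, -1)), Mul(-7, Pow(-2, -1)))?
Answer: -84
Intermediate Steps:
Function('N')(F) = Rational(19, 4) (Function('N')(F) = Add(Mul(-15, Rational(-1, 12)), Mul(-7, Rational(-1, 2))) = Add(Rational(5, 4), Rational(7, 2)) = Rational(19, 4))
Mul(Mul(-1, S), Pow(Function('N')(-2), -1)) = Mul(Mul(-1, 399), Pow(Rational(19, 4), -1)) = Mul(-399, Rational(4, 19)) = -84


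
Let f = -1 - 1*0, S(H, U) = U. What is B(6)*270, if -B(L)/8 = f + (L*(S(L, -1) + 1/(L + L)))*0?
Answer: 2160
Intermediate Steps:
f = -1 (f = -1 + 0 = -1)
B(L) = 8 (B(L) = -8*(-1 + (L*(-1 + 1/(L + L)))*0) = -8*(-1 + (L*(-1 + 1/(2*L)))*0) = -8*(-1 + 0) = -8*(-1) = 8)
B(6)*270 = 8*270 = 2160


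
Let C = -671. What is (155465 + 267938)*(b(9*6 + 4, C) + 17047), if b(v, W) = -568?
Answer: 6977258037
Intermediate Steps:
(155465 + 267938)*(b(9*6 + 4, C) + 17047) = (155465 + 267938)*(-568 + 17047) = 423403*16479 = 6977258037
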